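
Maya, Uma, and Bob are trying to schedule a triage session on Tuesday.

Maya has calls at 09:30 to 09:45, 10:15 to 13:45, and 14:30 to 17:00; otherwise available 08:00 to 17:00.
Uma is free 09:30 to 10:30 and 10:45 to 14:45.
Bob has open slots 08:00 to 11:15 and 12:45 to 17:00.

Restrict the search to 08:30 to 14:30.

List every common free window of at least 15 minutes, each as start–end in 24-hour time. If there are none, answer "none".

09:45–10:15, 13:45–14:30

Maya free within 08:00–17:00: 08:00–09:30, 09:45–10:15, 13:45–14:30.
Maya ∩ Uma: 09:45–10:15, 13:45–14:30.
Maya ∩ Uma ∩ Bob: 09:45–10:15, 13:45–14:30.
Restricted to 08:30–14:30: 09:45–10:15, 13:45–14:30.
Windows ≥ 15 min: 09:45–10:15, 13:45–14:30.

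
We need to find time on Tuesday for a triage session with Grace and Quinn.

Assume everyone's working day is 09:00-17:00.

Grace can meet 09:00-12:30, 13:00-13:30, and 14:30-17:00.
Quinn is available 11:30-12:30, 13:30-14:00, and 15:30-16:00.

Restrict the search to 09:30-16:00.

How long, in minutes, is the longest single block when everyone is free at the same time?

60 minutes

Grace ∩ Quinn: 11:30–12:30, 15:30–16:00.
Restricted to 09:30–16:00: 11:30–12:30, 15:30–16:00.
Common window lengths: 60, 30 min; longest is 60.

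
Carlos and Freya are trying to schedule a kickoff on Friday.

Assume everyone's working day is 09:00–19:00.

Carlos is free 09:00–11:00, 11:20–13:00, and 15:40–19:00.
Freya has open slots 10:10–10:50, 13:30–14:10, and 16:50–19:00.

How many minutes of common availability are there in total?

Carlos ∩ Freya: 10:10–10:50, 16:50–19:00.
Total common minutes: 40 + 130 = 170.

170 minutes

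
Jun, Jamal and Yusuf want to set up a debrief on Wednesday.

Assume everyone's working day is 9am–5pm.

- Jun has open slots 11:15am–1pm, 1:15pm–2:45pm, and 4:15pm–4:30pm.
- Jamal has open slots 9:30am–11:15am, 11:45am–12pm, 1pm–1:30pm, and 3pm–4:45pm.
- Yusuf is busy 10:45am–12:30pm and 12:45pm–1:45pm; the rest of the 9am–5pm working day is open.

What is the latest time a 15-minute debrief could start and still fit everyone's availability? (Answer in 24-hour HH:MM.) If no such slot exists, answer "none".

Yusuf free within 09:00–17:00: 09:00–10:45, 12:30–12:45, 13:45–17:00.
Jun ∩ Jamal: 11:45–12:00, 13:15–13:30, 16:15–16:30.
Jun ∩ Jamal ∩ Yusuf: 16:15–16:30.
Windows ≥ 15 min: 16:15–16:30.
Latest start in the last window 16:15–16:30 is 16:30 − 15 min = 16:15.

16:15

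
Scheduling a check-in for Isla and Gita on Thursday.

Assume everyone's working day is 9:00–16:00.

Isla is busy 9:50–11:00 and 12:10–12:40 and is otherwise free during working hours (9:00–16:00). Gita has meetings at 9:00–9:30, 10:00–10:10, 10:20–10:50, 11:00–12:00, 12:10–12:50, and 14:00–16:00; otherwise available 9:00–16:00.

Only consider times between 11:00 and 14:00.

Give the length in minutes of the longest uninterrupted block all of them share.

70 minutes

Isla free within 09:00–16:00: 09:00–09:50, 11:00–12:10, 12:40–16:00.
Gita free within 09:00–16:00: 09:30–10:00, 10:10–10:20, 10:50–11:00, 12:00–12:10, 12:50–14:00.
Isla ∩ Gita: 09:30–09:50, 12:00–12:10, 12:50–14:00.
Restricted to 11:00–14:00: 12:00–12:10, 12:50–14:00.
Common window lengths: 10, 70 min; longest is 70.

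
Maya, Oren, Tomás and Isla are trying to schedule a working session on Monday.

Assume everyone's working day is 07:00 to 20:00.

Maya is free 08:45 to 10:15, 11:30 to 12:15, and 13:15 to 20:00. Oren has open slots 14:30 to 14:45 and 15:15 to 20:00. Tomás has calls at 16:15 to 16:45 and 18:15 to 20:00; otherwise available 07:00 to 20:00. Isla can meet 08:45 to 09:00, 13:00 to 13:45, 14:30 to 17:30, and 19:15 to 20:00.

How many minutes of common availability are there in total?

Tomás free within 07:00–20:00: 07:00–16:15, 16:45–18:15.
Maya ∩ Oren: 14:30–14:45, 15:15–20:00.
Maya ∩ Oren ∩ Tomás: 14:30–14:45, 15:15–16:15, 16:45–18:15.
Maya ∩ Oren ∩ Tomás ∩ Isla: 14:30–14:45, 15:15–16:15, 16:45–17:30.
Total common minutes: 15 + 60 + 45 = 120.

120 minutes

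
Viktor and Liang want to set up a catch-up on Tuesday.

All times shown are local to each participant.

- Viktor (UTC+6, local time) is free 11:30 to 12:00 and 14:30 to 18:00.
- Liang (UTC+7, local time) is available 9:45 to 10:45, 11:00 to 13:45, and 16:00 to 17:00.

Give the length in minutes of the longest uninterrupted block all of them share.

Viktor → UTC: 05:30–06:00, 08:30–12:00.
Liang → UTC: 02:45–03:45, 04:00–06:45, 09:00–10:00.
Viktor ∩ Liang: 05:30–06:00, 09:00–10:00.
Common window lengths: 30, 60 min; longest is 60.

60 minutes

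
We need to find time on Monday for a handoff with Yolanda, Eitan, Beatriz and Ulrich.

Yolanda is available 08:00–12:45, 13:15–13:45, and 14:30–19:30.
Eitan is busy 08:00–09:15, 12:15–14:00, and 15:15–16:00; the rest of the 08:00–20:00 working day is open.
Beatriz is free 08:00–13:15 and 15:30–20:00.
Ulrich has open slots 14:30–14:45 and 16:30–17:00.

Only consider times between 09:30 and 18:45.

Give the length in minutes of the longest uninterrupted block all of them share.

Eitan free within 08:00–20:00: 09:15–12:15, 14:00–15:15, 16:00–20:00.
Yolanda ∩ Eitan: 09:15–12:15, 14:30–15:15, 16:00–19:30.
Yolanda ∩ Eitan ∩ Beatriz: 09:15–12:15, 16:00–19:30.
Yolanda ∩ Eitan ∩ Beatriz ∩ Ulrich: 16:30–17:00.
Restricted to 09:30–18:45: 16:30–17:00.
Single common window of 30 minutes.

30 minutes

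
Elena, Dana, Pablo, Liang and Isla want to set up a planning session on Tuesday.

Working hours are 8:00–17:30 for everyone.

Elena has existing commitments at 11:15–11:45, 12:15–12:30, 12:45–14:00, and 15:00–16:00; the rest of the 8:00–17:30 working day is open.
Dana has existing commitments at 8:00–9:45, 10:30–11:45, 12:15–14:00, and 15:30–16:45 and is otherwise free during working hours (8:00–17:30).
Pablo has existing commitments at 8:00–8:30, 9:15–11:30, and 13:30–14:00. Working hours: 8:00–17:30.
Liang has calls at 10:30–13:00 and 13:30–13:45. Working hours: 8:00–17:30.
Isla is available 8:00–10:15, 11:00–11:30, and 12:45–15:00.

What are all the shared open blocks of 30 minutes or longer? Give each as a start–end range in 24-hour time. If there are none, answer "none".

14:00–15:00

Elena free within 08:00–17:30: 08:00–11:15, 11:45–12:15, 12:30–12:45, 14:00–15:00, 16:00–17:30.
Dana free within 08:00–17:30: 09:45–10:30, 11:45–12:15, 14:00–15:30, 16:45–17:30.
Pablo free within 08:00–17:30: 08:30–09:15, 11:30–13:30, 14:00–17:30.
Liang free within 08:00–17:30: 08:00–10:30, 13:00–13:30, 13:45–17:30.
Elena ∩ Dana: 09:45–10:30, 11:45–12:15, 14:00–15:00, 16:45–17:30.
Elena ∩ Dana ∩ Pablo: 11:45–12:15, 14:00–15:00, 16:45–17:30.
Elena ∩ Dana ∩ Pablo ∩ Liang: 14:00–15:00, 16:45–17:30.
Elena ∩ Dana ∩ Pablo ∩ Liang ∩ Isla: 14:00–15:00.
Windows ≥ 30 min: 14:00–15:00.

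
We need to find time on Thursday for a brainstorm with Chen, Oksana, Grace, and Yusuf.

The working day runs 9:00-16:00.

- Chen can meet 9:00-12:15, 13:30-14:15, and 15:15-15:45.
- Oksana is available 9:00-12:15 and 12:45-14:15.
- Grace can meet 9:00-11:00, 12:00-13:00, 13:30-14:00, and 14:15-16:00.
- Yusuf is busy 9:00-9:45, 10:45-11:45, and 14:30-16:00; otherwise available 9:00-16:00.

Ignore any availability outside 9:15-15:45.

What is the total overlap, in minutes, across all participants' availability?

Yusuf free within 09:00–16:00: 09:45–10:45, 11:45–14:30.
Chen ∩ Oksana: 09:00–12:15, 13:30–14:15.
Chen ∩ Oksana ∩ Grace: 09:00–11:00, 12:00–12:15, 13:30–14:00.
Chen ∩ Oksana ∩ Grace ∩ Yusuf: 09:45–10:45, 12:00–12:15, 13:30–14:00.
Restricted to 09:15–15:45: 09:45–10:45, 12:00–12:15, 13:30–14:00.
Total common minutes: 60 + 15 + 30 = 105.

105 minutes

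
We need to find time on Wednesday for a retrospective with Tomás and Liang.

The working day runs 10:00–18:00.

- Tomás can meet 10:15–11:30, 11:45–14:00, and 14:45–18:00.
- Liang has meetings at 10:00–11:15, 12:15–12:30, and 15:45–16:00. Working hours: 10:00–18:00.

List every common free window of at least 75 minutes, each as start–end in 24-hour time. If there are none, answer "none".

Liang free within 10:00–18:00: 11:15–12:15, 12:30–15:45, 16:00–18:00.
Tomás ∩ Liang: 11:15–11:30, 11:45–12:15, 12:30–14:00, 14:45–15:45, 16:00–18:00.
Windows ≥ 75 min: 12:30–14:00, 16:00–18:00.

12:30–14:00, 16:00–18:00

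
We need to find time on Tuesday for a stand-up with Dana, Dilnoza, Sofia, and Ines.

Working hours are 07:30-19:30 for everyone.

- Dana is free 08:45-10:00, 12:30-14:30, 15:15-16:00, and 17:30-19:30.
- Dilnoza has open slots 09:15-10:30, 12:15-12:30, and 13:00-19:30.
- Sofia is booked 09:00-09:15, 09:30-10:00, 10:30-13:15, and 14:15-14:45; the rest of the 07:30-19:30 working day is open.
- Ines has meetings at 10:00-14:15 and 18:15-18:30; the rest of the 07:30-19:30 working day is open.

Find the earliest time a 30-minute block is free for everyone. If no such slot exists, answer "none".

15:15

Sofia free within 07:30–19:30: 07:30–09:00, 09:15–09:30, 10:00–10:30, 13:15–14:15, 14:45–19:30.
Ines free within 07:30–19:30: 07:30–10:00, 14:15–18:15, 18:30–19:30.
Dana ∩ Dilnoza: 09:15–10:00, 13:00–14:30, 15:15–16:00, 17:30–19:30.
Dana ∩ Dilnoza ∩ Sofia: 09:15–09:30, 13:15–14:15, 15:15–16:00, 17:30–19:30.
Dana ∩ Dilnoza ∩ Sofia ∩ Ines: 09:15–09:30, 15:15–16:00, 17:30–18:15, 18:30–19:30.
Windows ≥ 30 min: 15:15–16:00, 17:30–18:15, 18:30–19:30.
Earliest such window starts at 15:15.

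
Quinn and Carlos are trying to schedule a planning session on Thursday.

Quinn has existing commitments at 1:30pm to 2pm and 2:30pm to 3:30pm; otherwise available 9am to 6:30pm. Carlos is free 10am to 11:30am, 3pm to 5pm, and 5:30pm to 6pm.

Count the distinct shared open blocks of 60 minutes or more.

2

Quinn free within 09:00–18:30: 09:00–13:30, 14:00–14:30, 15:30–18:30.
Quinn ∩ Carlos: 10:00–11:30, 15:30–17:00, 17:30–18:00.
Windows ≥ 60 min: 10:00–11:30, 15:30–17:00.
That's 2 windows.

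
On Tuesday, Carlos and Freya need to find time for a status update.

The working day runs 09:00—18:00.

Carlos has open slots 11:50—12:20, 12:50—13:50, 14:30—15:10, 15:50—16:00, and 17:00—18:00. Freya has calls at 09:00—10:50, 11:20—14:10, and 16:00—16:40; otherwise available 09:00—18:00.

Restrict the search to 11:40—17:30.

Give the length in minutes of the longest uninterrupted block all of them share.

40 minutes

Freya free within 09:00–18:00: 10:50–11:20, 14:10–16:00, 16:40–18:00.
Carlos ∩ Freya: 14:30–15:10, 15:50–16:00, 17:00–18:00.
Restricted to 11:40–17:30: 14:30–15:10, 15:50–16:00, 17:00–17:30.
Common window lengths: 40, 10, 30 min; longest is 40.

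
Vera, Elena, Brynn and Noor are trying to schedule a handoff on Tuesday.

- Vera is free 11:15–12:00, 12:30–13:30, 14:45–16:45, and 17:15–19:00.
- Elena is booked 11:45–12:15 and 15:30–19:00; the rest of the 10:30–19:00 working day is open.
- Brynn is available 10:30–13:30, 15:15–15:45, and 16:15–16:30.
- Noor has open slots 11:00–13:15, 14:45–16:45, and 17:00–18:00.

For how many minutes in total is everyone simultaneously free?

90 minutes

Elena free within 10:30–19:00: 10:30–11:45, 12:15–15:30.
Vera ∩ Elena: 11:15–11:45, 12:30–13:30, 14:45–15:30.
Vera ∩ Elena ∩ Brynn: 11:15–11:45, 12:30–13:30, 15:15–15:30.
Vera ∩ Elena ∩ Brynn ∩ Noor: 11:15–11:45, 12:30–13:15, 15:15–15:30.
Total common minutes: 30 + 45 + 15 = 90.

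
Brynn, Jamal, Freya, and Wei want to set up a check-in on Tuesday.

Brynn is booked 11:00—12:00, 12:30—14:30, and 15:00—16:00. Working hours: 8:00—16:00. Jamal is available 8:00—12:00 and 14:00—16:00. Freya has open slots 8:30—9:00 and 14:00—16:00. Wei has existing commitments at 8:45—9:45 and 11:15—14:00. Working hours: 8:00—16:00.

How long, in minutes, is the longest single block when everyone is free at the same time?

Brynn free within 08:00–16:00: 08:00–11:00, 12:00–12:30, 14:30–15:00.
Wei free within 08:00–16:00: 08:00–08:45, 09:45–11:15, 14:00–16:00.
Brynn ∩ Jamal: 08:00–11:00, 14:30–15:00.
Brynn ∩ Jamal ∩ Freya: 08:30–09:00, 14:30–15:00.
Brynn ∩ Jamal ∩ Freya ∩ Wei: 08:30–08:45, 14:30–15:00.
Common window lengths: 15, 30 min; longest is 30.

30 minutes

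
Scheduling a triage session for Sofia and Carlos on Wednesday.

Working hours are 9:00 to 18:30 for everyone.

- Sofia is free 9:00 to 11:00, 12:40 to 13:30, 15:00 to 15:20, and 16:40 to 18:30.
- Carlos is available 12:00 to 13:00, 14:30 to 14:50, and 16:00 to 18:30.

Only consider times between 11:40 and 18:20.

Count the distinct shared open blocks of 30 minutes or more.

Sofia ∩ Carlos: 12:40–13:00, 16:40–18:30.
Restricted to 11:40–18:20: 12:40–13:00, 16:40–18:20.
Windows ≥ 30 min: 16:40–18:20.
That's 1 window.

1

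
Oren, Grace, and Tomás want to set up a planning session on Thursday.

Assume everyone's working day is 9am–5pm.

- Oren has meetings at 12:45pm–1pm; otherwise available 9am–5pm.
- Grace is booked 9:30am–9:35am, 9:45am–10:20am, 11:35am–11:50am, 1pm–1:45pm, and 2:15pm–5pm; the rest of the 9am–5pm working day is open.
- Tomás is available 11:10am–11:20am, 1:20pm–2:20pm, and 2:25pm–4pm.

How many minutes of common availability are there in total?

Oren free within 09:00–17:00: 09:00–12:45, 13:00–17:00.
Grace free within 09:00–17:00: 09:00–09:30, 09:35–09:45, 10:20–11:35, 11:50–13:00, 13:45–14:15.
Oren ∩ Grace: 09:00–09:30, 09:35–09:45, 10:20–11:35, 11:50–12:45, 13:45–14:15.
Oren ∩ Grace ∩ Tomás: 11:10–11:20, 13:45–14:15.
Total common minutes: 10 + 30 = 40.

40 minutes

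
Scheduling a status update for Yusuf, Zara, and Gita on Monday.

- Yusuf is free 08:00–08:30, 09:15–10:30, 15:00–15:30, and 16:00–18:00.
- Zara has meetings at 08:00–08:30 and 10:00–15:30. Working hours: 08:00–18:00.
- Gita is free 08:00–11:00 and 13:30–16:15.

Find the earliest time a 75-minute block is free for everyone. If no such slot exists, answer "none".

none

Zara free within 08:00–18:00: 08:30–10:00, 15:30–18:00.
Yusuf ∩ Zara: 09:15–10:00, 16:00–18:00.
Yusuf ∩ Zara ∩ Gita: 09:15–10:00, 16:00–16:15.
Windows ≥ 75 min: (none).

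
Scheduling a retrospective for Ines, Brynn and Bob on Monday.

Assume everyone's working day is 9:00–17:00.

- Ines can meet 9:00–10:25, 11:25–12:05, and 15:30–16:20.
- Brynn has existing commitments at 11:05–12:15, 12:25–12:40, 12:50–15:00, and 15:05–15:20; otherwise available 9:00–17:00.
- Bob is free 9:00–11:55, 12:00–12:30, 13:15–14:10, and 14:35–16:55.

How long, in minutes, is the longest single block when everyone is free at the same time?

85 minutes

Brynn free within 09:00–17:00: 09:00–11:05, 12:15–12:25, 12:40–12:50, 15:00–15:05, 15:20–17:00.
Ines ∩ Brynn: 09:00–10:25, 15:30–16:20.
Ines ∩ Brynn ∩ Bob: 09:00–10:25, 15:30–16:20.
Common window lengths: 85, 50 min; longest is 85.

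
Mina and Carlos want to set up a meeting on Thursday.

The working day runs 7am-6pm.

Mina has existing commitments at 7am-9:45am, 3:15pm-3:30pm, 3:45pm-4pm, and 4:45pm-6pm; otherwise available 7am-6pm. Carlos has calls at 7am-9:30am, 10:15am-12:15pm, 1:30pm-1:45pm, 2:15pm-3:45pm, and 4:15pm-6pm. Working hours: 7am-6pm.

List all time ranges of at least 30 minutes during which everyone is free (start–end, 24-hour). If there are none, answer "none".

Mina free within 07:00–18:00: 09:45–15:15, 15:30–15:45, 16:00–16:45.
Carlos free within 07:00–18:00: 09:30–10:15, 12:15–13:30, 13:45–14:15, 15:45–16:15.
Mina ∩ Carlos: 09:45–10:15, 12:15–13:30, 13:45–14:15, 16:00–16:15.
Windows ≥ 30 min: 09:45–10:15, 12:15–13:30, 13:45–14:15.

09:45–10:15, 12:15–13:30, 13:45–14:15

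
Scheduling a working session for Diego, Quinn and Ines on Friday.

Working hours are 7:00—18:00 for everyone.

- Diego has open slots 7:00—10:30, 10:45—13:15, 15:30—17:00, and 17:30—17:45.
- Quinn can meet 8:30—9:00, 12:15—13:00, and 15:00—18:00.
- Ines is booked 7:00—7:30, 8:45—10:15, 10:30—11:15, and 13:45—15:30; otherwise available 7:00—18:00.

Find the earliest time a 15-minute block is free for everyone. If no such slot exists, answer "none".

08:30

Ines free within 07:00–18:00: 07:30–08:45, 10:15–10:30, 11:15–13:45, 15:30–18:00.
Diego ∩ Quinn: 08:30–09:00, 12:15–13:00, 15:30–17:00, 17:30–17:45.
Diego ∩ Quinn ∩ Ines: 08:30–08:45, 12:15–13:00, 15:30–17:00, 17:30–17:45.
Windows ≥ 15 min: 08:30–08:45, 12:15–13:00, 15:30–17:00, 17:30–17:45.
Earliest such window starts at 08:30.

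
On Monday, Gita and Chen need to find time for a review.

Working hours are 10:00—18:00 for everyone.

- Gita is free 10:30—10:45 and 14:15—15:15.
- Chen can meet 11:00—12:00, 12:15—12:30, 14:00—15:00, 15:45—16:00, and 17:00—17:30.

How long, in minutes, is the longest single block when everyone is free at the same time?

Gita ∩ Chen: 14:15–15:00.
Single common window of 45 minutes.

45 minutes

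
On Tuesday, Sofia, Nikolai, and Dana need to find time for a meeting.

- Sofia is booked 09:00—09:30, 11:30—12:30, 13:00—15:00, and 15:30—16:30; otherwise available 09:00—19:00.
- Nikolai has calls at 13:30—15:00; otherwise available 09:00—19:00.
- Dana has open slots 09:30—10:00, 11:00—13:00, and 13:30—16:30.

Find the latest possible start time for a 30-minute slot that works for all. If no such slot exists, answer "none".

15:00

Sofia free within 09:00–19:00: 09:30–11:30, 12:30–13:00, 15:00–15:30, 16:30–19:00.
Nikolai free within 09:00–19:00: 09:00–13:30, 15:00–19:00.
Sofia ∩ Nikolai: 09:30–11:30, 12:30–13:00, 15:00–15:30, 16:30–19:00.
Sofia ∩ Nikolai ∩ Dana: 09:30–10:00, 11:00–11:30, 12:30–13:00, 15:00–15:30.
Windows ≥ 30 min: 09:30–10:00, 11:00–11:30, 12:30–13:00, 15:00–15:30.
Latest start in the last window 15:00–15:30 is 15:30 − 30 min = 15:00.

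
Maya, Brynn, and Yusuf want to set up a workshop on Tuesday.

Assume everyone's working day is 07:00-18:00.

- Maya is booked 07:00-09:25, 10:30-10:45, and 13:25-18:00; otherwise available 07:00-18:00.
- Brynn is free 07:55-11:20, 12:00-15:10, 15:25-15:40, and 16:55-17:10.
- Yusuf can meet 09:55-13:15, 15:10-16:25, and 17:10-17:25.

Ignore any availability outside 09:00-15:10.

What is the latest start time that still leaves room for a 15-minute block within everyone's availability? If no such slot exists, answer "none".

Maya free within 07:00–18:00: 09:25–10:30, 10:45–13:25.
Maya ∩ Brynn: 09:25–10:30, 10:45–11:20, 12:00–13:25.
Maya ∩ Brynn ∩ Yusuf: 09:55–10:30, 10:45–11:20, 12:00–13:15.
Restricted to 09:00–15:10: 09:55–10:30, 10:45–11:20, 12:00–13:15.
Windows ≥ 15 min: 09:55–10:30, 10:45–11:20, 12:00–13:15.
Latest start in the last window 12:00–13:15 is 13:15 − 15 min = 13:00.

13:00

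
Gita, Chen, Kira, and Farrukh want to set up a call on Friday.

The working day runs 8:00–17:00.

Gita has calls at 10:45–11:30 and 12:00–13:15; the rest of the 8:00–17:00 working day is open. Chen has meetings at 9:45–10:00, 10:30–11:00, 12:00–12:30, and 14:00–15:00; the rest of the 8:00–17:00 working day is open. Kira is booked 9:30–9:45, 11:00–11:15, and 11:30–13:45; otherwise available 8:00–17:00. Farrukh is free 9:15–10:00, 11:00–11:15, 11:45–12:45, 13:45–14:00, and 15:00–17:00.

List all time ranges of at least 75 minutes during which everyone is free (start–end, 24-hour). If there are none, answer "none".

15:00–17:00

Gita free within 08:00–17:00: 08:00–10:45, 11:30–12:00, 13:15–17:00.
Chen free within 08:00–17:00: 08:00–09:45, 10:00–10:30, 11:00–12:00, 12:30–14:00, 15:00–17:00.
Kira free within 08:00–17:00: 08:00–09:30, 09:45–11:00, 11:15–11:30, 13:45–17:00.
Gita ∩ Chen: 08:00–09:45, 10:00–10:30, 11:30–12:00, 13:15–14:00, 15:00–17:00.
Gita ∩ Chen ∩ Kira: 08:00–09:30, 10:00–10:30, 13:45–14:00, 15:00–17:00.
Gita ∩ Chen ∩ Kira ∩ Farrukh: 09:15–09:30, 13:45–14:00, 15:00–17:00.
Windows ≥ 75 min: 15:00–17:00.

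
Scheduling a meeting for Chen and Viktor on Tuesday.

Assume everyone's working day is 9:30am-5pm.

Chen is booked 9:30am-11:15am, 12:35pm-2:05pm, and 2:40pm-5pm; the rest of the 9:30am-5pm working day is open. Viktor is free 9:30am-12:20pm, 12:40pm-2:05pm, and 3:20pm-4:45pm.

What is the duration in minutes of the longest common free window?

Chen free within 09:30–17:00: 11:15–12:35, 14:05–14:40.
Chen ∩ Viktor: 11:15–12:20.
Single common window of 65 minutes.

65 minutes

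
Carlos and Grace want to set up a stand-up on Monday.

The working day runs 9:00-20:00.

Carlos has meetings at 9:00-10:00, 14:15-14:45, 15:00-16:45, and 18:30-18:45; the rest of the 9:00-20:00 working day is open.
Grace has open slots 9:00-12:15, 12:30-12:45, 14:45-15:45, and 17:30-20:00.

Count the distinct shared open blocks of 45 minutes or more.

Carlos free within 09:00–20:00: 10:00–14:15, 14:45–15:00, 16:45–18:30, 18:45–20:00.
Carlos ∩ Grace: 10:00–12:15, 12:30–12:45, 14:45–15:00, 17:30–18:30, 18:45–20:00.
Windows ≥ 45 min: 10:00–12:15, 17:30–18:30, 18:45–20:00.
That's 3 windows.

3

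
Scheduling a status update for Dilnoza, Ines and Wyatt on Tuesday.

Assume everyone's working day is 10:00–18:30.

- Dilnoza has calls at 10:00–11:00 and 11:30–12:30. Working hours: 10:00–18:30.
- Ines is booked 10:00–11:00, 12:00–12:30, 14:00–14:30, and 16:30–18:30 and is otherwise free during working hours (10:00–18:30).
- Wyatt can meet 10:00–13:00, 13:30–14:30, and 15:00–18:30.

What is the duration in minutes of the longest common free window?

90 minutes

Dilnoza free within 10:00–18:30: 11:00–11:30, 12:30–18:30.
Ines free within 10:00–18:30: 11:00–12:00, 12:30–14:00, 14:30–16:30.
Dilnoza ∩ Ines: 11:00–11:30, 12:30–14:00, 14:30–16:30.
Dilnoza ∩ Ines ∩ Wyatt: 11:00–11:30, 12:30–13:00, 13:30–14:00, 15:00–16:30.
Common window lengths: 30, 30, 30, 90 min; longest is 90.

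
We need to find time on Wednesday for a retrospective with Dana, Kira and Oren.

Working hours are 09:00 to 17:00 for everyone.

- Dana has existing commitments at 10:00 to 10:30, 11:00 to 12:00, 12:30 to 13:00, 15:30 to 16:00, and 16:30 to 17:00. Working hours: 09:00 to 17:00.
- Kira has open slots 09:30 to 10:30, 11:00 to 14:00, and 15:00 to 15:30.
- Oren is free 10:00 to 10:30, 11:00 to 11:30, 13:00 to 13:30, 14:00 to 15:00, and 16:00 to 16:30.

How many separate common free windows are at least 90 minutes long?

Dana free within 09:00–17:00: 09:00–10:00, 10:30–11:00, 12:00–12:30, 13:00–15:30, 16:00–16:30.
Dana ∩ Kira: 09:30–10:00, 12:00–12:30, 13:00–14:00, 15:00–15:30.
Dana ∩ Kira ∩ Oren: 13:00–13:30.
Windows ≥ 90 min: (none).
That's 0 windows.

0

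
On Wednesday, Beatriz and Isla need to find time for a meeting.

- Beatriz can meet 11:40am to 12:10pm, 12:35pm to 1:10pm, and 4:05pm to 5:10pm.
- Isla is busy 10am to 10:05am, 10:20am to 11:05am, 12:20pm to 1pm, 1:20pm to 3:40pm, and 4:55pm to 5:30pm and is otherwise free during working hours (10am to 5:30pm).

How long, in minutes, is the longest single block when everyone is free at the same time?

Isla free within 10:00–17:30: 10:05–10:20, 11:05–12:20, 13:00–13:20, 15:40–16:55.
Beatriz ∩ Isla: 11:40–12:10, 13:00–13:10, 16:05–16:55.
Common window lengths: 30, 10, 50 min; longest is 50.

50 minutes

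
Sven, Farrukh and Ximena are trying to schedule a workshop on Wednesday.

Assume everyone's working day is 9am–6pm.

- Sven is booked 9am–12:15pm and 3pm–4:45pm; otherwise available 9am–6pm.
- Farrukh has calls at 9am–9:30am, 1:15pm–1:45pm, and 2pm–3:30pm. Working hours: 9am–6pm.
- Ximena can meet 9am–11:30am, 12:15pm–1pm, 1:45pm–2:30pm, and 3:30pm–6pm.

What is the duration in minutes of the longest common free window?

Sven free within 09:00–18:00: 12:15–15:00, 16:45–18:00.
Farrukh free within 09:00–18:00: 09:30–13:15, 13:45–14:00, 15:30–18:00.
Sven ∩ Farrukh: 12:15–13:15, 13:45–14:00, 16:45–18:00.
Sven ∩ Farrukh ∩ Ximena: 12:15–13:00, 13:45–14:00, 16:45–18:00.
Common window lengths: 45, 15, 75 min; longest is 75.

75 minutes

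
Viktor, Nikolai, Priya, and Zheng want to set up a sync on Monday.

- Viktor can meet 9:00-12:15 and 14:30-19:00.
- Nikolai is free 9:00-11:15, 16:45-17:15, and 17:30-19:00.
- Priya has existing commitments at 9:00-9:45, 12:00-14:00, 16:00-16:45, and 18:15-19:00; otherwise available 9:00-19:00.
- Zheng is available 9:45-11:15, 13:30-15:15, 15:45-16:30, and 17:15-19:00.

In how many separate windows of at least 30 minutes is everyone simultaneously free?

Priya free within 09:00–19:00: 09:45–12:00, 14:00–16:00, 16:45–18:15.
Viktor ∩ Nikolai: 09:00–11:15, 16:45–17:15, 17:30–19:00.
Viktor ∩ Nikolai ∩ Priya: 09:45–11:15, 16:45–17:15, 17:30–18:15.
Viktor ∩ Nikolai ∩ Priya ∩ Zheng: 09:45–11:15, 17:30–18:15.
Windows ≥ 30 min: 09:45–11:15, 17:30–18:15.
That's 2 windows.

2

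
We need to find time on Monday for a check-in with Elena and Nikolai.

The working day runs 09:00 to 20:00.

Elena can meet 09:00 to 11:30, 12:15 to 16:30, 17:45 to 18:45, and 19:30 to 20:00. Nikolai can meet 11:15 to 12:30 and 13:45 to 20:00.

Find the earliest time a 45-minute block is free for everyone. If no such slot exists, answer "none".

Elena ∩ Nikolai: 11:15–11:30, 12:15–12:30, 13:45–16:30, 17:45–18:45, 19:30–20:00.
Windows ≥ 45 min: 13:45–16:30, 17:45–18:45.
Earliest such window starts at 13:45.

13:45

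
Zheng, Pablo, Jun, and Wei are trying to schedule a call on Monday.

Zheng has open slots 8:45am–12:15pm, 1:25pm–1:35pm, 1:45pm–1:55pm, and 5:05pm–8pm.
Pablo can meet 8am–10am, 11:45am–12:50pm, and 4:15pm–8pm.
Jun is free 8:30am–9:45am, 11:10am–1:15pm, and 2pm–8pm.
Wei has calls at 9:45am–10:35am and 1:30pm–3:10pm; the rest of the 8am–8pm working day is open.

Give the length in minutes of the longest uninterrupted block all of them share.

175 minutes

Wei free within 08:00–20:00: 08:00–09:45, 10:35–13:30, 15:10–20:00.
Zheng ∩ Pablo: 08:45–10:00, 11:45–12:15, 17:05–20:00.
Zheng ∩ Pablo ∩ Jun: 08:45–09:45, 11:45–12:15, 17:05–20:00.
Zheng ∩ Pablo ∩ Jun ∩ Wei: 08:45–09:45, 11:45–12:15, 17:05–20:00.
Common window lengths: 60, 30, 175 min; longest is 175.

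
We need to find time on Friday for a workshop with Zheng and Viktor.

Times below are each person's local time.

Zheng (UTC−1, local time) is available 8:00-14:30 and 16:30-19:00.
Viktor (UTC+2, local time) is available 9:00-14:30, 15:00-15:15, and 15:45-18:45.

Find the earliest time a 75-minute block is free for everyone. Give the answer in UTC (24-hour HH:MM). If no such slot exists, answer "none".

09:00

Zheng → UTC: 09:00–15:30, 17:30–20:00.
Viktor → UTC: 07:00–12:30, 13:00–13:15, 13:45–16:45.
Zheng ∩ Viktor: 09:00–12:30, 13:00–13:15, 13:45–15:30.
Windows ≥ 75 min: 09:00–12:30, 13:45–15:30.
Earliest such window starts at 09:00.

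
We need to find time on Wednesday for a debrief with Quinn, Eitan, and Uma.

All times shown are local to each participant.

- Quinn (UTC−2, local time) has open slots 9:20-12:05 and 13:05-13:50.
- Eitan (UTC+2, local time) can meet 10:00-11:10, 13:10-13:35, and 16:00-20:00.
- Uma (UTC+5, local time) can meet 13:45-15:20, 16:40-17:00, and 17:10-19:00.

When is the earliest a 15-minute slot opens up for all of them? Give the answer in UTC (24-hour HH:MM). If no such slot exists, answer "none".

Quinn → UTC: 11:20–14:05, 15:05–15:50.
Eitan → UTC: 08:00–09:10, 11:10–11:35, 14:00–18:00.
Uma → UTC: 08:45–10:20, 11:40–12:00, 12:10–14:00.
Quinn ∩ Eitan: 11:20–11:35, 14:00–14:05, 15:05–15:50.
Quinn ∩ Eitan ∩ Uma: (none).
Windows ≥ 15 min: (none).

none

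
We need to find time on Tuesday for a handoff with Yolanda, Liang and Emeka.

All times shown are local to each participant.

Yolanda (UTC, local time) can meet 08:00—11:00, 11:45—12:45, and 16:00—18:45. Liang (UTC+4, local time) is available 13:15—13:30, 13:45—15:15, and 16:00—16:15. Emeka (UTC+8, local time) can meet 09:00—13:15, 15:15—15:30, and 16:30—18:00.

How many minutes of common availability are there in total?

30 minutes

Yolanda → UTC: 08:00–11:00, 11:45–12:45, 16:00–18:45.
Liang → UTC: 09:15–09:30, 09:45–11:15, 12:00–12:15.
Emeka → UTC: 01:00–05:15, 07:15–07:30, 08:30–10:00.
Yolanda ∩ Liang: 09:15–09:30, 09:45–11:00, 12:00–12:15.
Yolanda ∩ Liang ∩ Emeka: 09:15–09:30, 09:45–10:00.
Total common minutes: 15 + 15 = 30.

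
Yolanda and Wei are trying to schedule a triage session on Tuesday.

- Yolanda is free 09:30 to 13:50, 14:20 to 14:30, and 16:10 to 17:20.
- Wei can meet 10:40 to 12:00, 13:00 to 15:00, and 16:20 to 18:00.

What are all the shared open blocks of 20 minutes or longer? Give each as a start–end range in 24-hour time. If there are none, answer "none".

10:40–12:00, 13:00–13:50, 16:20–17:20

Yolanda ∩ Wei: 10:40–12:00, 13:00–13:50, 14:20–14:30, 16:20–17:20.
Windows ≥ 20 min: 10:40–12:00, 13:00–13:50, 16:20–17:20.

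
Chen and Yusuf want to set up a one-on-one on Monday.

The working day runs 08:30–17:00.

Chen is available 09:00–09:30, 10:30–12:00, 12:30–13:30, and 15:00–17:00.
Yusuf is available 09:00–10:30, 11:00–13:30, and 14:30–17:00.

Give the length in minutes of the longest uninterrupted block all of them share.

120 minutes

Chen ∩ Yusuf: 09:00–09:30, 11:00–12:00, 12:30–13:30, 15:00–17:00.
Common window lengths: 30, 60, 60, 120 min; longest is 120.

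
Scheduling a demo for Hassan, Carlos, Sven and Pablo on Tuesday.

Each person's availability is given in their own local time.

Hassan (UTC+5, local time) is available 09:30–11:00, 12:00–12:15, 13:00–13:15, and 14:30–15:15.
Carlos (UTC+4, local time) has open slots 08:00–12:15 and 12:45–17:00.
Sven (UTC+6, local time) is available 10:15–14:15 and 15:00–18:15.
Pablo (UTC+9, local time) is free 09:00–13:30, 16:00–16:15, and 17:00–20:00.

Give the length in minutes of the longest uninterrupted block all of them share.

Hassan → UTC: 04:30–06:00, 07:00–07:15, 08:00–08:15, 09:30–10:15.
Carlos → UTC: 04:00–08:15, 08:45–13:00.
Sven → UTC: 04:15–08:15, 09:00–12:15.
Pablo → UTC: 00:00–04:30, 07:00–07:15, 08:00–11:00.
Hassan ∩ Carlos: 04:30–06:00, 07:00–07:15, 08:00–08:15, 09:30–10:15.
Hassan ∩ Carlos ∩ Sven: 04:30–06:00, 07:00–07:15, 08:00–08:15, 09:30–10:15.
Hassan ∩ Carlos ∩ Sven ∩ Pablo: 07:00–07:15, 08:00–08:15, 09:30–10:15.
Common window lengths: 15, 15, 45 min; longest is 45.

45 minutes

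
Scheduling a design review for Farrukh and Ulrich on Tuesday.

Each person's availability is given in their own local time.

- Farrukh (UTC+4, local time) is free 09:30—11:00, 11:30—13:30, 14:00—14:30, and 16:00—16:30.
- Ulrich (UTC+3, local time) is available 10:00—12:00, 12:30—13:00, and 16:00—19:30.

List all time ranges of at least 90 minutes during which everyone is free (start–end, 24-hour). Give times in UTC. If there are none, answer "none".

07:30–09:00

Farrukh → UTC: 05:30–07:00, 07:30–09:30, 10:00–10:30, 12:00–12:30.
Ulrich → UTC: 07:00–09:00, 09:30–10:00, 13:00–16:30.
Farrukh ∩ Ulrich: 07:30–09:00.
Windows ≥ 90 min: 07:30–09:00.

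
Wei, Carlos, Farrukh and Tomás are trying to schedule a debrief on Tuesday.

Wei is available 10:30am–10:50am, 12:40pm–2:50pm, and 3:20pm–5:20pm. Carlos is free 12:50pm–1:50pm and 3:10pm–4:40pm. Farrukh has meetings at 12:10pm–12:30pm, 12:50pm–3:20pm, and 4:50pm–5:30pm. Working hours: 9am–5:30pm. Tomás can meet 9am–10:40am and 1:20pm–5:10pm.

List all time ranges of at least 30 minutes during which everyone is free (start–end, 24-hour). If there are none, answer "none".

Farrukh free within 09:00–17:30: 09:00–12:10, 12:30–12:50, 15:20–16:50.
Wei ∩ Carlos: 12:50–13:50, 15:20–16:40.
Wei ∩ Carlos ∩ Farrukh: 15:20–16:40.
Wei ∩ Carlos ∩ Farrukh ∩ Tomás: 15:20–16:40.
Windows ≥ 30 min: 15:20–16:40.

15:20–16:40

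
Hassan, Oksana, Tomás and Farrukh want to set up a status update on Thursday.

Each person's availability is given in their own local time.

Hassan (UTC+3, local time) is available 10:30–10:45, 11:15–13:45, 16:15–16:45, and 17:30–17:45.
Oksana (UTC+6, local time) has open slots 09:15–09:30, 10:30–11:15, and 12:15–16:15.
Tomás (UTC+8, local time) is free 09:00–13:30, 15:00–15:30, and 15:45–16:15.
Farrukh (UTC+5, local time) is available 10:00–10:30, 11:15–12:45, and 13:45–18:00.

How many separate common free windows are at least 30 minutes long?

0

Hassan → UTC: 07:30–07:45, 08:15–10:45, 13:15–13:45, 14:30–14:45.
Oksana → UTC: 03:15–03:30, 04:30–05:15, 06:15–10:15.
Tomás → UTC: 01:00–05:30, 07:00–07:30, 07:45–08:15.
Farrukh → UTC: 05:00–05:30, 06:15–07:45, 08:45–13:00.
Hassan ∩ Oksana: 07:30–07:45, 08:15–10:15.
Hassan ∩ Oksana ∩ Tomás: (none).
Hassan ∩ Oksana ∩ Tomás ∩ Farrukh: (none).
Windows ≥ 30 min: (none).
That's 0 windows.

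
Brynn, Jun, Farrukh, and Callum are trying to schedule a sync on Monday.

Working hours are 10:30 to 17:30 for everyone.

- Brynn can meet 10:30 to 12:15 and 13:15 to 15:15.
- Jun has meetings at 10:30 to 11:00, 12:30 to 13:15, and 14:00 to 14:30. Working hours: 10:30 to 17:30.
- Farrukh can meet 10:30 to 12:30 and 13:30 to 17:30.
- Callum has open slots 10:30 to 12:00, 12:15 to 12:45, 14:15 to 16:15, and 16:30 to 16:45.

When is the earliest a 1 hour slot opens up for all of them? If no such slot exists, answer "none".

Jun free within 10:30–17:30: 11:00–12:30, 13:15–14:00, 14:30–17:30.
Brynn ∩ Jun: 11:00–12:15, 13:15–14:00, 14:30–15:15.
Brynn ∩ Jun ∩ Farrukh: 11:00–12:15, 13:30–14:00, 14:30–15:15.
Brynn ∩ Jun ∩ Farrukh ∩ Callum: 11:00–12:00, 14:30–15:15.
Windows ≥ 60 min: 11:00–12:00.
Earliest such window starts at 11:00.

11:00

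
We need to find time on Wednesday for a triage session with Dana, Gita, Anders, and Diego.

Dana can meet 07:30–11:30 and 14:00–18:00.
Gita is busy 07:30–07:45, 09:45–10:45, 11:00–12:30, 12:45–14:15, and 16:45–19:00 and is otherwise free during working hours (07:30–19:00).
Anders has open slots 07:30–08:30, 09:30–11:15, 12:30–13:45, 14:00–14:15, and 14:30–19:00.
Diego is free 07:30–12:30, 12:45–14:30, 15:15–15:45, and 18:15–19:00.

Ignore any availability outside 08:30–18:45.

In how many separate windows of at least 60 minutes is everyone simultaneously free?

Gita free within 07:30–19:00: 07:45–09:45, 10:45–11:00, 12:30–12:45, 14:15–16:45.
Dana ∩ Gita: 07:45–09:45, 10:45–11:00, 14:15–16:45.
Dana ∩ Gita ∩ Anders: 07:45–08:30, 09:30–09:45, 10:45–11:00, 14:30–16:45.
Dana ∩ Gita ∩ Anders ∩ Diego: 07:45–08:30, 09:30–09:45, 10:45–11:00, 15:15–15:45.
Restricted to 08:30–18:45: 09:30–09:45, 10:45–11:00, 15:15–15:45.
Windows ≥ 60 min: (none).
That's 0 windows.

0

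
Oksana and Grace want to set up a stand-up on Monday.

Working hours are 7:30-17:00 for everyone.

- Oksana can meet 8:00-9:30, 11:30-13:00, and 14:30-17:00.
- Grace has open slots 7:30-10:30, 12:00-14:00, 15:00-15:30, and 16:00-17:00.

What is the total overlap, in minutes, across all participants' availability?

240 minutes

Oksana ∩ Grace: 08:00–09:30, 12:00–13:00, 15:00–15:30, 16:00–17:00.
Total common minutes: 90 + 60 + 30 + 60 = 240.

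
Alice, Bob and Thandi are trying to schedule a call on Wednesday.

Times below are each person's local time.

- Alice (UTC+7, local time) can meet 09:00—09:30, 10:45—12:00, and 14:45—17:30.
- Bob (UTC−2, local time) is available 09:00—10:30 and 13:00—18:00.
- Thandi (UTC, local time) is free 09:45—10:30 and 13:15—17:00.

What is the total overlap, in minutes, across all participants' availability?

Alice → UTC: 02:00–02:30, 03:45–05:00, 07:45–10:30.
Bob → UTC: 11:00–12:30, 15:00–20:00.
Thandi → UTC: 09:45–10:30, 13:15–17:00.
Alice ∩ Bob: (none).
Alice ∩ Bob ∩ Thandi: (none).
Total common minutes: 0.

0 minutes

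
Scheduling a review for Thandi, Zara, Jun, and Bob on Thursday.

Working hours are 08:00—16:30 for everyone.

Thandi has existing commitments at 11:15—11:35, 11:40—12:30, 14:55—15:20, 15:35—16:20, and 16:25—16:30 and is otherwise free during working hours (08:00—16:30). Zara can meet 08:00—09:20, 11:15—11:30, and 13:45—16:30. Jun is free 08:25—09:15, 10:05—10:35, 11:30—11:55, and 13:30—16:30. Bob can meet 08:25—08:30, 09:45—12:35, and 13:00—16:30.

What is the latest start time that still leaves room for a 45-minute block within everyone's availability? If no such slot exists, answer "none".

14:10

Thandi free within 08:00–16:30: 08:00–11:15, 11:35–11:40, 12:30–14:55, 15:20–15:35, 16:20–16:25.
Thandi ∩ Zara: 08:00–09:20, 13:45–14:55, 15:20–15:35, 16:20–16:25.
Thandi ∩ Zara ∩ Jun: 08:25–09:15, 13:45–14:55, 15:20–15:35, 16:20–16:25.
Thandi ∩ Zara ∩ Jun ∩ Bob: 08:25–08:30, 13:45–14:55, 15:20–15:35, 16:20–16:25.
Windows ≥ 45 min: 13:45–14:55.
Latest start in the last window 13:45–14:55 is 14:55 − 45 min = 14:10.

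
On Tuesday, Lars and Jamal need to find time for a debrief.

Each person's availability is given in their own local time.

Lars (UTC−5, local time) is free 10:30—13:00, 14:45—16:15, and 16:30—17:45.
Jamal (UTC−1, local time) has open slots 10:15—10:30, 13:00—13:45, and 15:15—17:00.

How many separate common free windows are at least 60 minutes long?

Lars → UTC: 15:30–18:00, 19:45–21:15, 21:30–22:45.
Jamal → UTC: 11:15–11:30, 14:00–14:45, 16:15–18:00.
Lars ∩ Jamal: 16:15–18:00.
Windows ≥ 60 min: 16:15–18:00.
That's 1 window.

1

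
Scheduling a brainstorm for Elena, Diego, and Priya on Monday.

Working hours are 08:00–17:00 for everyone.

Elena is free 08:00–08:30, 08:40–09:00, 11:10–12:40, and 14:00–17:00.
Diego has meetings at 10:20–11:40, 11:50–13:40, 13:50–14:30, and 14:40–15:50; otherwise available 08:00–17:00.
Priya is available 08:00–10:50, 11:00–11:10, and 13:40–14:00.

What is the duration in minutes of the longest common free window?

Diego free within 08:00–17:00: 08:00–10:20, 11:40–11:50, 13:40–13:50, 14:30–14:40, 15:50–17:00.
Elena ∩ Diego: 08:00–08:30, 08:40–09:00, 11:40–11:50, 14:30–14:40, 15:50–17:00.
Elena ∩ Diego ∩ Priya: 08:00–08:30, 08:40–09:00.
Common window lengths: 30, 20 min; longest is 30.

30 minutes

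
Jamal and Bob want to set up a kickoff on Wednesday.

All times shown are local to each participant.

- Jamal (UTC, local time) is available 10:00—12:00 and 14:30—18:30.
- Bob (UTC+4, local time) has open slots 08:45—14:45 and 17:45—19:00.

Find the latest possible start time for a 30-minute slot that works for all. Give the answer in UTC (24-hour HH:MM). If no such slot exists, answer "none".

14:30

Jamal → UTC: 10:00–12:00, 14:30–18:30.
Bob → UTC: 04:45–10:45, 13:45–15:00.
Jamal ∩ Bob: 10:00–10:45, 14:30–15:00.
Windows ≥ 30 min: 10:00–10:45, 14:30–15:00.
Latest start in the last window 14:30–15:00 is 15:00 − 30 min = 14:30.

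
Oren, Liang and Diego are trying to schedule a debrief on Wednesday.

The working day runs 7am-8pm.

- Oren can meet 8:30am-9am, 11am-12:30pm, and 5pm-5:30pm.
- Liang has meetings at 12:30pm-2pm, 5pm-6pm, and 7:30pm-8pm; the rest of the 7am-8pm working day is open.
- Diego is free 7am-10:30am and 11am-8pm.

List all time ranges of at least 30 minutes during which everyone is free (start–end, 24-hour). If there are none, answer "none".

08:30–09:00, 11:00–12:30

Liang free within 07:00–20:00: 07:00–12:30, 14:00–17:00, 18:00–19:30.
Oren ∩ Liang: 08:30–09:00, 11:00–12:30.
Oren ∩ Liang ∩ Diego: 08:30–09:00, 11:00–12:30.
Windows ≥ 30 min: 08:30–09:00, 11:00–12:30.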